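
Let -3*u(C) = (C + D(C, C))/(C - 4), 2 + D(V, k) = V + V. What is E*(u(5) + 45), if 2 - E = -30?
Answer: 3904/3 ≈ 1301.3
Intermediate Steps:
E = 32 (E = 2 - 1*(-30) = 2 + 30 = 32)
D(V, k) = -2 + 2*V (D(V, k) = -2 + (V + V) = -2 + 2*V)
u(C) = -(-2 + 3*C)/(3*(-4 + C)) (u(C) = -(C + (-2 + 2*C))/(3*(C - 4)) = -(-2 + 3*C)/(3*(-4 + C)))
E*(u(5) + 45) = 32*((⅔ - 1*5)/(-4 + 5) + 45) = 32*((⅔ - 5)/1 + 45) = 32*(1*(-13/3) + 45) = 32*(-13/3 + 45) = 32*(122/3) = 3904/3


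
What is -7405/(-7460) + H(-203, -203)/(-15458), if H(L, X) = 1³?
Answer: 11445903/11531668 ≈ 0.99256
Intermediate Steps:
H(L, X) = 1
-7405/(-7460) + H(-203, -203)/(-15458) = -7405/(-7460) + 1/(-15458) = -7405*(-1/7460) + 1*(-1/15458) = 1481/1492 - 1/15458 = 11445903/11531668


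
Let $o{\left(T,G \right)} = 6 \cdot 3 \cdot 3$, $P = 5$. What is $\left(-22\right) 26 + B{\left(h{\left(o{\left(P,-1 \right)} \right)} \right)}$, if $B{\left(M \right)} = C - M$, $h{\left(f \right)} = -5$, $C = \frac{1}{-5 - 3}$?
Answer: $- \frac{4537}{8} \approx -567.13$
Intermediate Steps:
$o{\left(T,G \right)} = 54$ ($o{\left(T,G \right)} = 18 \cdot 3 = 54$)
$C = - \frac{1}{8}$ ($C = \frac{1}{-8} = - \frac{1}{8} \approx -0.125$)
$B{\left(M \right)} = - \frac{1}{8} - M$
$\left(-22\right) 26 + B{\left(h{\left(o{\left(P,-1 \right)} \right)} \right)} = \left(-22\right) 26 - - \frac{39}{8} = -572 + \left(- \frac{1}{8} + 5\right) = -572 + \frac{39}{8} = - \frac{4537}{8}$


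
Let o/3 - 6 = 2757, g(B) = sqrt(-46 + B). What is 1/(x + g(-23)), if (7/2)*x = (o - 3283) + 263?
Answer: 73766/111052825 - 49*I*sqrt(69)/111052825 ≈ 0.00066424 - 3.6651e-6*I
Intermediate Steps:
o = 8289 (o = 18 + 3*2757 = 18 + 8271 = 8289)
x = 10538/7 (x = 2*((8289 - 3283) + 263)/7 = 2*(5006 + 263)/7 = (2/7)*5269 = 10538/7 ≈ 1505.4)
1/(x + g(-23)) = 1/(10538/7 + sqrt(-46 - 23)) = 1/(10538/7 + sqrt(-69)) = 1/(10538/7 + I*sqrt(69))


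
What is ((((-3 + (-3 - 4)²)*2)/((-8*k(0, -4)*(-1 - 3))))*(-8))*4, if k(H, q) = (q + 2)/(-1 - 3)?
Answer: -184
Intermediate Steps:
k(H, q) = -½ - q/4 (k(H, q) = (2 + q)/(-4) = (2 + q)*(-¼) = -½ - q/4)
((((-3 + (-3 - 4)²)*2)/((-8*k(0, -4)*(-1 - 3))))*(-8))*4 = ((((-3 + (-3 - 4)²)*2)/((-8*(-½ - ¼*(-4))*(-1 - 3))))*(-8))*4 = ((((-3 + (-7)²)*2)/((-8*(-½ + 1)*(-4))))*(-8))*4 = ((((-3 + 49)*2)/((-4*(-4))))*(-8))*4 = (((46*2)/((-8*(-2))))*(-8))*4 = ((92/16)*(-8))*4 = ((92*(1/16))*(-8))*4 = ((23/4)*(-8))*4 = -46*4 = -184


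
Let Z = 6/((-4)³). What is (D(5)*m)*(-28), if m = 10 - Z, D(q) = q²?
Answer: -56525/8 ≈ -7065.6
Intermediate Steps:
Z = -3/32 (Z = 6/(-64) = 6*(-1/64) = -3/32 ≈ -0.093750)
m = 323/32 (m = 10 - 1*(-3/32) = 10 + 3/32 = 323/32 ≈ 10.094)
(D(5)*m)*(-28) = (5²*(323/32))*(-28) = (25*(323/32))*(-28) = (8075/32)*(-28) = -56525/8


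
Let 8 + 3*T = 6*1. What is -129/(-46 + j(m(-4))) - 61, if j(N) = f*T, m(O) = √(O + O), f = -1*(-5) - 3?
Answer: -8275/142 ≈ -58.275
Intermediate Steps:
T = -⅔ (T = -8/3 + (6*1)/3 = -8/3 + (⅓)*6 = -8/3 + 2 = -⅔ ≈ -0.66667)
f = 2 (f = 5 - 3 = 2)
m(O) = √2*√O (m(O) = √(2*O) = √2*√O)
j(N) = -4/3 (j(N) = 2*(-⅔) = -4/3)
-129/(-46 + j(m(-4))) - 61 = -129/(-46 - 4/3) - 61 = -129/(-142/3) - 61 = -3/142*(-129) - 61 = 387/142 - 61 = -8275/142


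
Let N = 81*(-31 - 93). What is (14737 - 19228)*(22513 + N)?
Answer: -55998279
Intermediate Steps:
N = -10044 (N = 81*(-124) = -10044)
(14737 - 19228)*(22513 + N) = (14737 - 19228)*(22513 - 10044) = -4491*12469 = -55998279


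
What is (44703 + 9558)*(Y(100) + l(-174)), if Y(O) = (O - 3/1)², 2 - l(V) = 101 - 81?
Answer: 509565051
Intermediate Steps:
l(V) = -18 (l(V) = 2 - (101 - 81) = 2 - 1*20 = 2 - 20 = -18)
Y(O) = (-3 + O)² (Y(O) = (O - 3*1)² = (O - 3)² = (-3 + O)²)
(44703 + 9558)*(Y(100) + l(-174)) = (44703 + 9558)*((-3 + 100)² - 18) = 54261*(97² - 18) = 54261*(9409 - 18) = 54261*9391 = 509565051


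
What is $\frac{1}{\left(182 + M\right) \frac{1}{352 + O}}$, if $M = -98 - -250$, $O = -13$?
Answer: $\frac{339}{334} \approx 1.015$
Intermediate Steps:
$M = 152$ ($M = -98 + 250 = 152$)
$\frac{1}{\left(182 + M\right) \frac{1}{352 + O}} = \frac{1}{\left(182 + 152\right) \frac{1}{352 - 13}} = \frac{1}{334 \cdot \frac{1}{339}} = \frac{1}{\frac{334}{339}} = \frac{339}{334}$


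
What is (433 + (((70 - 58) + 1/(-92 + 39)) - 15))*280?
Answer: 6380920/53 ≈ 1.2039e+5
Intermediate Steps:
(433 + (((70 - 58) + 1/(-92 + 39)) - 15))*280 = (433 + ((12 + 1/(-53)) - 15))*280 = (433 + ((12 - 1/53) - 15))*280 = (433 + (635/53 - 15))*280 = (433 - 160/53)*280 = (22789/53)*280 = 6380920/53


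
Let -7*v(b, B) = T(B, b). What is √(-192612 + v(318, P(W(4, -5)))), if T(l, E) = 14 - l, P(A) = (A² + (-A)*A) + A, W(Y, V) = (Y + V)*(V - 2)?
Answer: I*√192613 ≈ 438.88*I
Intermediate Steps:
W(Y, V) = (-2 + V)*(V + Y) (W(Y, V) = (V + Y)*(-2 + V) = (-2 + V)*(V + Y))
P(A) = A (P(A) = (A² - A²) + A = 0 + A = A)
v(b, B) = -2 + B/7 (v(b, B) = -(14 - B)/7 = -2 + B/7)
√(-192612 + v(318, P(W(4, -5)))) = √(-192612 + (-2 + ((-5)² - 2*(-5) - 2*4 - 5*4)/7)) = √(-192612 + (-2 + (25 + 10 - 8 - 20)/7)) = √(-192612 + (-2 + (⅐)*7)) = √(-192612 + (-2 + 1)) = √(-192612 - 1) = √(-192613) = I*√192613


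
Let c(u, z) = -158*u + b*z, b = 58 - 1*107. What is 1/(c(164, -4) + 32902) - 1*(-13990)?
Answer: 100532141/7186 ≈ 13990.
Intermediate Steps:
b = -49 (b = 58 - 107 = -49)
c(u, z) = -158*u - 49*z
1/(c(164, -4) + 32902) - 1*(-13990) = 1/((-158*164 - 49*(-4)) + 32902) - 1*(-13990) = 1/((-25912 + 196) + 32902) + 13990 = 1/(-25716 + 32902) + 13990 = 1/7186 + 13990 = 100532141/7186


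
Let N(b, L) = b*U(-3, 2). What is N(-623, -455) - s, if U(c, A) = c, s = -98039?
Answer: 99908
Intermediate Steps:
N(b, L) = -3*b (N(b, L) = b*(-3) = -3*b)
N(-623, -455) - s = -3*(-623) - 1*(-98039) = 1869 + 98039 = 99908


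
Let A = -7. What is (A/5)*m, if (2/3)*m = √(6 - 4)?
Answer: -21*√2/10 ≈ -2.9698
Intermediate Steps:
m = 3*√2/2 (m = 3*√(6 - 4)/2 = 3*√2/2 ≈ 2.1213)
(A/5)*m = (-7/5)*(3*√2/2) = (-7*⅕)*(3*√2/2) = -21*√2/10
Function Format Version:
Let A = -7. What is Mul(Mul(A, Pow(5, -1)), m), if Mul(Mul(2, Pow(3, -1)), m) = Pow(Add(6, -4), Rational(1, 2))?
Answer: Mul(Rational(-21, 10), Pow(2, Rational(1, 2))) ≈ -2.9698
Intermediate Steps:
m = Mul(Rational(3, 2), Pow(2, Rational(1, 2))) (m = Mul(Rational(3, 2), Pow(Add(6, -4), Rational(1, 2))) = Mul(Rational(3, 2), Pow(2, Rational(1, 2))) ≈ 2.1213)
Mul(Mul(A, Pow(5, -1)), m) = Mul(Mul(-7, Pow(5, -1)), Mul(Rational(3, 2), Pow(2, Rational(1, 2)))) = Mul(Mul(-7, Rational(1, 5)), Mul(Rational(3, 2), Pow(2, Rational(1, 2)))) = Mul(Rational(-7, 5), Mul(Rational(3, 2), Pow(2, Rational(1, 2)))) = Mul(Rational(-21, 10), Pow(2, Rational(1, 2)))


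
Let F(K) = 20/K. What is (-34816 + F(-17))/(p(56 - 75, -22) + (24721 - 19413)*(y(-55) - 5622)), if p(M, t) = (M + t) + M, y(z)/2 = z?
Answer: 147973/129308443 ≈ 0.0011443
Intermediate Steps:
y(z) = 2*z
p(M, t) = t + 2*M
(-34816 + F(-17))/(p(56 - 75, -22) + (24721 - 19413)*(y(-55) - 5622)) = (-34816 + 20/(-17))/((-22 + 2*(56 - 75)) + (24721 - 19413)*(2*(-55) - 5622)) = (-34816 + 20*(-1/17))/((-22 + 2*(-19)) + 5308*(-110 - 5622)) = (-34816 - 20/17)/((-22 - 38) + 5308*(-5732)) = -591892/(17*(-60 - 30425456)) = -591892/17/(-30425516) = -591892/17*(-1/30425516) = 147973/129308443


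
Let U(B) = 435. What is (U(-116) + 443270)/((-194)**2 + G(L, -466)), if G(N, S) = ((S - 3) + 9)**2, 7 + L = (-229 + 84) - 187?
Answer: 443705/249236 ≈ 1.7803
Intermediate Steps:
L = -339 (L = -7 + ((-229 + 84) - 187) = -7 + (-145 - 187) = -7 - 332 = -339)
G(N, S) = (6 + S)**2 (G(N, S) = ((-3 + S) + 9)**2 = (6 + S)**2)
(U(-116) + 443270)/((-194)**2 + G(L, -466)) = (435 + 443270)/((-194)**2 + (6 - 466)**2) = 443705/(37636 + (-460)**2) = 443705/(37636 + 211600) = 443705/249236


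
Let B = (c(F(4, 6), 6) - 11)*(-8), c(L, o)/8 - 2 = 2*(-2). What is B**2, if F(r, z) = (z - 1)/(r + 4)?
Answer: 46656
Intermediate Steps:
F(r, z) = (-1 + z)/(4 + r)
c(L, o) = -16 (c(L, o) = 16 + 8*(2*(-2)) = 16 + 8*(-4) = 16 - 32 = -16)
B = 216 (B = (-16 - 11)*(-8) = -27*(-8) = 216)
B**2 = 216**2 = 46656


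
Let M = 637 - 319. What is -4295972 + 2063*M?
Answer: -3639938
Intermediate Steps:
M = 318
-4295972 + 2063*M = -4295972 + 2063*318 = -4295972 + 656034 = -3639938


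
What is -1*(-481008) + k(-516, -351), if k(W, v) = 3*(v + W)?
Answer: 478407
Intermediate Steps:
k(W, v) = 3*W + 3*v (k(W, v) = 3*(W + v) = 3*W + 3*v)
-1*(-481008) + k(-516, -351) = -1*(-481008) + (3*(-516) + 3*(-351)) = 481008 + (-1548 - 1053) = 481008 - 2601 = 478407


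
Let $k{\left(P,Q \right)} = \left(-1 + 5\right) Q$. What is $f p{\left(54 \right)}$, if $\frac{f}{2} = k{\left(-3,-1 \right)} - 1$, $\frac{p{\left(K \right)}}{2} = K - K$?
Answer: $0$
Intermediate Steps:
$k{\left(P,Q \right)} = 4 Q$
$p{\left(K \right)} = 0$ ($p{\left(K \right)} = 2 \left(K - K\right) = 2 \cdot 0 = 0$)
$f = -10$ ($f = 2 \left(4 \left(-1\right) - 1\right) = 2 \left(-4 - 1\right) = 2 \left(-5\right) = -10$)
$f p{\left(54 \right)} = \left(-10\right) 0 = 0$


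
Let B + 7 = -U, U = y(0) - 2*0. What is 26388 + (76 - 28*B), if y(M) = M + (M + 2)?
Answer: 26716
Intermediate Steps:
y(M) = 2 + 2*M (y(M) = M + (2 + M) = 2 + 2*M)
U = 2 (U = (2 + 2*0) - 2*0 = (2 + 0) + 0 = 2 + 0 = 2)
B = -9 (B = -7 - 1*2 = -7 - 2 = -9)
26388 + (76 - 28*B) = 26388 + (76 - 28*(-9)) = 26388 + (76 + 252) = 26388 + 328 = 26716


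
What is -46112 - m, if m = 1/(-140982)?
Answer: -6500961983/140982 ≈ -46112.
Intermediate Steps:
m = -1/140982 ≈ -7.0931e-6
-46112 - m = -46112 - 1*(-1/140982) = -46112 + 1/140982 = -6500961983/140982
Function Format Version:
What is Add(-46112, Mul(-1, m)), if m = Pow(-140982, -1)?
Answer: Rational(-6500961983, 140982) ≈ -46112.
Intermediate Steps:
m = Rational(-1, 140982) ≈ -7.0931e-6
Add(-46112, Mul(-1, m)) = Add(-46112, Mul(-1, Rational(-1, 140982))) = Add(-46112, Rational(1, 140982)) = Rational(-6500961983, 140982)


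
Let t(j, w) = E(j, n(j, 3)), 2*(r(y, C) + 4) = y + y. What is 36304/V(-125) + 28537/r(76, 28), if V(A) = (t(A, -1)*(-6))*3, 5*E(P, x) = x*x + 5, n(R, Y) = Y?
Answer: -54427/168 ≈ -323.97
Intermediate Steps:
r(y, C) = -4 + y (r(y, C) = -4 + (y + y)/2 = -4 + (2*y)/2 = -4 + y)
E(P, x) = 1 + x²/5 (E(P, x) = (x*x + 5)/5 = (x² + 5)/5 = (5 + x²)/5 = 1 + x²/5)
t(j, w) = 14/5 (t(j, w) = 1 + (⅕)*3² = 1 + (⅕)*9 = 1 + 9/5 = 14/5)
V(A) = -252/5 (V(A) = ((14/5)*(-6))*3 = -84/5*3 = -252/5)
36304/V(-125) + 28537/r(76, 28) = 36304/(-252/5) + 28537/(-4 + 76) = 36304*(-5/252) + 28537/72 = -45380/63 + 28537*(1/72) = -45380/63 + 28537/72 = -54427/168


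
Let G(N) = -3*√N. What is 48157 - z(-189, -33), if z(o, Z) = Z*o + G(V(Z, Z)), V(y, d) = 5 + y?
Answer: 41920 + 6*I*√7 ≈ 41920.0 + 15.875*I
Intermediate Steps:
z(o, Z) = -3*√(5 + Z) + Z*o (z(o, Z) = Z*o - 3*√(5 + Z) = -3*√(5 + Z) + Z*o)
48157 - z(-189, -33) = 48157 - (-3*√(5 - 33) - 33*(-189)) = 48157 - (-6*I*√7 + 6237) = 48157 - (6237 - 6*I*√7) = 48157 + (-6237 + 6*I*√7) = 41920 + 6*I*√7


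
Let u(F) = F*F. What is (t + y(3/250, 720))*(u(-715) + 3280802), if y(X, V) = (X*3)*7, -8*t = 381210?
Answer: -90346935496473/500 ≈ -1.8069e+11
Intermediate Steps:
t = -190605/4 (t = -⅛*381210 = -190605/4 ≈ -47651.)
u(F) = F²
y(X, V) = 21*X (y(X, V) = (3*X)*7 = 21*X)
(t + y(3/250, 720))*(u(-715) + 3280802) = (-190605/4 + 21*(3/250))*((-715)² + 3280802) = (-190605/4 + 21*((1/250)*3))*(511225 + 3280802) = (-190605/4 + 21*(3/250))*3792027 = (-190605/4 + 63/250)*3792027 = -23825499/500*3792027 = -90346935496473/500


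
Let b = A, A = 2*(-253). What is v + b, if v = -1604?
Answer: -2110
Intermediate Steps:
A = -506
b = -506
v + b = -1604 - 506 = -2110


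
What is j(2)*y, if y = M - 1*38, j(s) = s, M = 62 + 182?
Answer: 412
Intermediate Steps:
M = 244
y = 206 (y = 244 - 1*38 = 244 - 38 = 206)
j(2)*y = 2*206 = 412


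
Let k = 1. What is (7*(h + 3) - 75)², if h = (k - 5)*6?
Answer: 49284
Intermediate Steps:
h = -24 (h = (1 - 5)*6 = -4*6 = -24)
(7*(h + 3) - 75)² = (7*(-24 + 3) - 75)² = (7*(-21) - 75)² = (-147 - 75)² = (-222)² = 49284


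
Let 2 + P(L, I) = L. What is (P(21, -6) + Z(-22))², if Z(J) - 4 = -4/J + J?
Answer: 169/121 ≈ 1.3967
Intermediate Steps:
P(L, I) = -2 + L
Z(J) = 4 + J - 4/J (Z(J) = 4 + (-4/J + J) = 4 + (J - 4/J) = 4 + J - 4/J)
(P(21, -6) + Z(-22))² = ((-2 + 21) + (4 - 22 - 4/(-22)))² = (19 + (4 - 22 - 4*(-1/22)))² = (19 + (4 - 22 + 2/11))² = (19 - 196/11)² = (13/11)² = 169/121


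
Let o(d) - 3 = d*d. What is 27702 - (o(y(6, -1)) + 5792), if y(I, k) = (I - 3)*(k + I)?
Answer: 21682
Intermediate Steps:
y(I, k) = (-3 + I)*(I + k)
o(d) = 3 + d² (o(d) = 3 + d*d = 3 + d²)
27702 - (o(y(6, -1)) + 5792) = 27702 - ((3 + (6² - 3*6 - 3*(-1) + 6*(-1))²) + 5792) = 27702 - ((3 + (36 - 18 + 3 - 6)²) + 5792) = 27702 - ((3 + 15²) + 5792) = 27702 - ((3 + 225) + 5792) = 27702 - (228 + 5792) = 27702 - 1*6020 = 27702 - 6020 = 21682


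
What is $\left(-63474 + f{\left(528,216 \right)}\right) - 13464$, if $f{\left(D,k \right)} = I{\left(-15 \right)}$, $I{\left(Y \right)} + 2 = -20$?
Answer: $-76960$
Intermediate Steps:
$I{\left(Y \right)} = -22$ ($I{\left(Y \right)} = -2 - 20 = -22$)
$f{\left(D,k \right)} = -22$
$\left(-63474 + f{\left(528,216 \right)}\right) - 13464 = \left(-63474 - 22\right) - 13464 = -63496 - 13464 = -76960$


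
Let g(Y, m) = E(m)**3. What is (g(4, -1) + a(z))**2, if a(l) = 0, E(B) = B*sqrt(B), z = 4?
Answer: -1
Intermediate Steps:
E(B) = B**(3/2)
g(Y, m) = m**(9/2) (g(Y, m) = (m**(3/2))**3 = m**(9/2))
(g(4, -1) + a(z))**2 = ((-1)**(9/2) + 0)**2 = (I + 0)**2 = I**2 = -1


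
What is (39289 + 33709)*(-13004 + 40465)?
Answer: 2004598078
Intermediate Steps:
(39289 + 33709)*(-13004 + 40465) = 72998*27461 = 2004598078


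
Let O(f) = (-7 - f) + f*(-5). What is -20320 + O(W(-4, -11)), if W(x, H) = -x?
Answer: -20351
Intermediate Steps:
O(f) = -7 - 6*f (O(f) = (-7 - f) - 5*f = -7 - 6*f)
-20320 + O(W(-4, -11)) = -20320 + (-7 - (-6)*(-4)) = -20320 + (-7 - 6*4) = -20320 + (-7 - 24) = -20320 - 31 = -20351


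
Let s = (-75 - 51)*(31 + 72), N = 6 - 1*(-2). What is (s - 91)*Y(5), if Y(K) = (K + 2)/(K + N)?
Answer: -91483/13 ≈ -7037.2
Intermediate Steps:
N = 8 (N = 6 + 2 = 8)
s = -12978 (s = -126*103 = -12978)
Y(K) = (2 + K)/(8 + K) (Y(K) = (K + 2)/(K + 8) = (2 + K)/(8 + K))
(s - 91)*Y(5) = (-12978 - 91)*((2 + 5)/(8 + 5)) = -13069*7/13 = -91483/13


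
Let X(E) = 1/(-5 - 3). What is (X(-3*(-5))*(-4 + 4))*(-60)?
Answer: 0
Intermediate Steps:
X(E) = -⅛ (X(E) = 1/(-8) = -⅛)
(X(-3*(-5))*(-4 + 4))*(-60) = -(-4 + 4)/8*(-60) = -⅛*0*(-60) = 0*(-60) = 0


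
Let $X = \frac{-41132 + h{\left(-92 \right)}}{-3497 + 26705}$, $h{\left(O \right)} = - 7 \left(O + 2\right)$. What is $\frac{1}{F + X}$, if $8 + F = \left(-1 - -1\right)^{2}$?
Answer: $- \frac{11604}{113083} \approx -0.10261$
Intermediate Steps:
$h{\left(O \right)} = -14 - 7 O$ ($h{\left(O \right)} = - 7 \left(2 + O\right) = -14 - 7 O$)
$F = -8$ ($F = -8 + \left(-1 - -1\right)^{2} = -8 + \left(-1 + 1\right)^{2} = -8 + 0^{2} = -8 + 0 = -8$)
$X = - \frac{20251}{11604}$ ($X = \frac{-41132 - -630}{-3497 + 26705} = \frac{-41132 + \left(-14 + 644\right)}{23208} = \left(-41132 + 630\right) \frac{1}{23208} = \left(-40502\right) \frac{1}{23208} = - \frac{20251}{11604} \approx -1.7452$)
$\frac{1}{F + X} = \frac{1}{-8 - \frac{20251}{11604}} = \frac{1}{- \frac{113083}{11604}} = - \frac{11604}{113083}$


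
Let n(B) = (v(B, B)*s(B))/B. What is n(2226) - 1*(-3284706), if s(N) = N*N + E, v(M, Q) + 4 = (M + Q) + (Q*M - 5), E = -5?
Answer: 8194026842135/742 ≈ 1.1043e+10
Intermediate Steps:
v(M, Q) = -9 + M + Q + M*Q (v(M, Q) = -4 + ((M + Q) + (Q*M - 5)) = -4 + ((M + Q) + (M*Q - 5)) = -4 + ((M + Q) + (-5 + M*Q)) = -4 + (-5 + M + Q + M*Q) = -9 + M + Q + M*Q)
s(N) = -5 + N² (s(N) = N*N - 5 = N² - 5 = -5 + N²)
n(B) = (-5 + B²)*(-9 + B² + 2*B)/B (n(B) = ((-9 + B + B + B*B)*(-5 + B²))/B = ((-9 + B + B + B²)*(-5 + B²))/B = ((-9 + B² + 2*B)*(-5 + B²))/B = ((-5 + B²)*(-9 + B² + 2*B))/B = (-5 + B²)*(-9 + B² + 2*B)/B)
n(2226) - 1*(-3284706) = (-5 + 2226²)*(-9 + 2226² + 2*2226)/2226 - 1*(-3284706) = (-5 + 4955076)*(-9 + 4955076 + 4452)/2226 + 3284706 = (1/2226)*4955071*4959519 + 3284706 = 8191589590283/742 + 3284706 = 8194026842135/742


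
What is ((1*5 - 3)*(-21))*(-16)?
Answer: 672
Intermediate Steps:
((1*5 - 3)*(-21))*(-16) = ((5 - 3)*(-21))*(-16) = (2*(-21))*(-16) = -42*(-16) = 672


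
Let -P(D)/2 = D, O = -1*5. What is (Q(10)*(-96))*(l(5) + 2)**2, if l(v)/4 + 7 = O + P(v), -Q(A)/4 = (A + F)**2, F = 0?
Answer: 284006400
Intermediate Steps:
O = -5
P(D) = -2*D
Q(A) = -4*A**2 (Q(A) = -4*(A + 0)**2 = -4*A**2)
l(v) = -48 - 8*v (l(v) = -28 + 4*(-5 - 2*v) = -28 + (-20 - 8*v) = -48 - 8*v)
(Q(10)*(-96))*(l(5) + 2)**2 = (-4*10**2*(-96))*((-48 - 8*5) + 2)**2 = (-4*100*(-96))*((-48 - 40) + 2)**2 = (-400*(-96))*(-88 + 2)**2 = 38400*(-86)**2 = 38400*7396 = 284006400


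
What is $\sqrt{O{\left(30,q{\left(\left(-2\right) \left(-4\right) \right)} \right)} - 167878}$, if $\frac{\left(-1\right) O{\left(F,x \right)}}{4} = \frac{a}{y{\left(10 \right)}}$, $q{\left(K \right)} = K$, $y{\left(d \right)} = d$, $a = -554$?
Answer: $\frac{i \sqrt{4191410}}{5} \approx 409.46 i$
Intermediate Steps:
$O{\left(F,x \right)} = \frac{1108}{5}$ ($O{\left(F,x \right)} = - 4 \left(- \frac{554}{10}\right) = - 4 \left(\left(-554\right) \frac{1}{10}\right) = \left(-4\right) \left(- \frac{277}{5}\right) = \frac{1108}{5}$)
$\sqrt{O{\left(30,q{\left(\left(-2\right) \left(-4\right) \right)} \right)} - 167878} = \sqrt{\frac{1108}{5} - 167878} = \sqrt{- \frac{838282}{5}} = \frac{i \sqrt{4191410}}{5}$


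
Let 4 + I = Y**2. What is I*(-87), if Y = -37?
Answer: -118755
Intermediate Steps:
I = 1365 (I = -4 + (-37)**2 = -4 + 1369 = 1365)
I*(-87) = 1365*(-87) = -118755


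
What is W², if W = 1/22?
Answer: 1/484 ≈ 0.0020661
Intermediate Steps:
W = 1/22 ≈ 0.045455
W² = (1/22)² = 1/484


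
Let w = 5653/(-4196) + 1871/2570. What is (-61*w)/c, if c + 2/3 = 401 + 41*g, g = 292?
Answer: 610990701/200129667620 ≈ 0.0030530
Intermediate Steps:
c = 37117/3 (c = -2/3 + (401 + 41*292) = -2/3 + (401 + 11972) = -2/3 + 12373 = 37117/3 ≈ 12372.)
w = -3338747/5391860 (w = 5653*(-1/4196) + 1871*(1/2570) = -5653/4196 + 1871/2570 = -3338747/5391860 ≈ -0.61922)
(-61*w)/c = (-61*(-3338747/5391860))/(37117/3) = (203663567/5391860)*(3/37117) = 610990701/200129667620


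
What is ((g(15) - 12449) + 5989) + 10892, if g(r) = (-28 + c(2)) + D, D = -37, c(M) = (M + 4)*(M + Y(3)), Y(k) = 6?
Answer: 4415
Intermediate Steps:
c(M) = (4 + M)*(6 + M) (c(M) = (M + 4)*(M + 6) = (4 + M)*(6 + M))
g(r) = -17 (g(r) = (-28 + (24 + 2² + 10*2)) - 37 = (-28 + (24 + 4 + 20)) - 37 = (-28 + 48) - 37 = 20 - 37 = -17)
((g(15) - 12449) + 5989) + 10892 = ((-17 - 12449) + 5989) + 10892 = (-12466 + 5989) + 10892 = -6477 + 10892 = 4415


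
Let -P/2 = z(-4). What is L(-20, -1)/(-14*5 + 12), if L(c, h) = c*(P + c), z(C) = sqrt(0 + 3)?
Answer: -200/29 - 20*sqrt(3)/29 ≈ -8.0911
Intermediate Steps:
z(C) = sqrt(3)
P = -2*sqrt(3) ≈ -3.4641
L(c, h) = c*(c - 2*sqrt(3)) (L(c, h) = c*(-2*sqrt(3) + c) = c*(c - 2*sqrt(3)))
L(-20, -1)/(-14*5 + 12) = (-20*(-20 - 2*sqrt(3)))/(-14*5 + 12) = (400 + 40*sqrt(3))/(-70 + 12) = (400 + 40*sqrt(3))/(-58) = (400 + 40*sqrt(3))*(-1/58) = -200/29 - 20*sqrt(3)/29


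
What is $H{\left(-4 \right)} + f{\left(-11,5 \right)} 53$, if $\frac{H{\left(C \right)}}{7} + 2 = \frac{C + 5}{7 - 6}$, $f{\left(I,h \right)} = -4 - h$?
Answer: $-484$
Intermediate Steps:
$H{\left(C \right)} = 21 + 7 C$ ($H{\left(C \right)} = -14 + 7 \frac{C + 5}{7 - 6} = -14 + 7 \frac{5 + C}{1} = -14 + 7 \left(5 + C\right) 1 = -14 + 7 \left(5 + C\right) = -14 + \left(35 + 7 C\right) = 21 + 7 C$)
$H{\left(-4 \right)} + f{\left(-11,5 \right)} 53 = \left(21 + 7 \left(-4\right)\right) + \left(-4 - 5\right) 53 = \left(21 - 28\right) + \left(-4 - 5\right) 53 = -7 - 477 = -484$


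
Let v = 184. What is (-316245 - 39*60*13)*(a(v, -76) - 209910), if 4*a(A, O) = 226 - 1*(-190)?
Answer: 72732396990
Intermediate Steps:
a(A, O) = 104 (a(A, O) = (226 - 1*(-190))/4 = (226 + 190)/4 = (¼)*416 = 104)
(-316245 - 39*60*13)*(a(v, -76) - 209910) = (-316245 - 39*60*13)*(104 - 209910) = (-316245 - 2340*13)*(-209806) = (-316245 - 30420)*(-209806) = -346665*(-209806) = 72732396990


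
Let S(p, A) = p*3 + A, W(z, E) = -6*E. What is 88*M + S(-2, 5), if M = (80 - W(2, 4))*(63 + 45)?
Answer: 988415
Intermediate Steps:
S(p, A) = A + 3*p (S(p, A) = 3*p + A = A + 3*p)
M = 11232 (M = (80 - (-6)*4)*(63 + 45) = (80 - 1*(-24))*108 = (80 + 24)*108 = 104*108 = 11232)
88*M + S(-2, 5) = 88*11232 + (5 + 3*(-2)) = 988416 + (5 - 6) = 988416 - 1 = 988415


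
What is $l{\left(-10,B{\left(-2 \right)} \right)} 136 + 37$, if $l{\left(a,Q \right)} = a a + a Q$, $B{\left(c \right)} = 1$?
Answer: $12277$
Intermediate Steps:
$l{\left(a,Q \right)} = a^{2} + Q a$
$l{\left(-10,B{\left(-2 \right)} \right)} 136 + 37 = - 10 \left(1 - 10\right) 136 + 37 = \left(-10\right) \left(-9\right) 136 + 37 = 90 \cdot 136 + 37 = 12240 + 37 = 12277$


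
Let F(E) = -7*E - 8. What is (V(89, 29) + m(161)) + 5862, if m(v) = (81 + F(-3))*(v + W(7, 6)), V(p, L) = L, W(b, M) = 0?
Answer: 21025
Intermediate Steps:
F(E) = -8 - 7*E
m(v) = 94*v (m(v) = (81 + (-8 - 7*(-3)))*(v + 0) = (81 + (-8 + 21))*v = (81 + 13)*v = 94*v)
(V(89, 29) + m(161)) + 5862 = (29 + 94*161) + 5862 = (29 + 15134) + 5862 = 15163 + 5862 = 21025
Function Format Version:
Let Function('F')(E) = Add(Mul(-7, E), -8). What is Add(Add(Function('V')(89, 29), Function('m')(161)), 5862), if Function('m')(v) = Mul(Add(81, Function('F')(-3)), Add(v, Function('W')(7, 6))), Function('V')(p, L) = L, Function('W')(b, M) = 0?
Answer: 21025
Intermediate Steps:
Function('F')(E) = Add(-8, Mul(-7, E))
Function('m')(v) = Mul(94, v) (Function('m')(v) = Mul(Add(81, Add(-8, Mul(-7, -3))), Add(v, 0)) = Mul(Add(81, Add(-8, 21)), v) = Mul(Add(81, 13), v) = Mul(94, v))
Add(Add(Function('V')(89, 29), Function('m')(161)), 5862) = Add(Add(29, Mul(94, 161)), 5862) = Add(Add(29, 15134), 5862) = Add(15163, 5862) = 21025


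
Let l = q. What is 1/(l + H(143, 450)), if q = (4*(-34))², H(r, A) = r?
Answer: 1/18639 ≈ 5.3651e-5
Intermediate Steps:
q = 18496 (q = (-136)² = 18496)
l = 18496
1/(l + H(143, 450)) = 1/(18496 + 143) = 1/18639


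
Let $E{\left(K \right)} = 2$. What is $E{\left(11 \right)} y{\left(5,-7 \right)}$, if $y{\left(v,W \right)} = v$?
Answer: $10$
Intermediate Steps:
$E{\left(11 \right)} y{\left(5,-7 \right)} = 2 \cdot 5 = 10$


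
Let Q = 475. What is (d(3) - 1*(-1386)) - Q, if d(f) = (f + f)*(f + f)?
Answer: 947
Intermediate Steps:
d(f) = 4*f² (d(f) = (2*f)*(2*f) = 4*f²)
(d(3) - 1*(-1386)) - Q = (4*3² - 1*(-1386)) - 1*475 = (4*9 + 1386) - 475 = (36 + 1386) - 475 = 1422 - 475 = 947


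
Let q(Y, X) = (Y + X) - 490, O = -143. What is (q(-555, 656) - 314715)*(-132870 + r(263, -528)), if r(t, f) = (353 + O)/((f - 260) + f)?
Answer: 1967792181840/47 ≈ 4.1868e+10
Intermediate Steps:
q(Y, X) = -490 + X + Y (q(Y, X) = (X + Y) - 490 = -490 + X + Y)
r(t, f) = 210/(-260 + 2*f) (r(t, f) = (353 - 143)/((f - 260) + f) = 210/((-260 + f) + f) = 210/(-260 + 2*f))
(q(-555, 656) - 314715)*(-132870 + r(263, -528)) = ((-490 + 656 - 555) - 314715)*(-132870 + 105/(-130 - 528)) = (-389 - 314715)*(-132870 + 105/(-658)) = -315104*(-132870 + 105*(-1/658)) = -315104*(-132870 - 15/94) = -315104*(-12489795/94) = 1967792181840/47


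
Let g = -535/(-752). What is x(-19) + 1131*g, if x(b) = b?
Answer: 590797/752 ≈ 785.63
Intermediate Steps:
g = 535/752 (g = -535*(-1/752) = 535/752 ≈ 0.71144)
x(-19) + 1131*g = -19 + 1131*(535/752) = -19 + 605085/752 = 590797/752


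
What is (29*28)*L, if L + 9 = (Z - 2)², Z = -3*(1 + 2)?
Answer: 90944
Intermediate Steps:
Z = -9 (Z = -3*3 = -9)
L = 112 (L = -9 + (-9 - 2)² = -9 + (-11)² = -9 + 121 = 112)
(29*28)*L = (29*28)*112 = 812*112 = 90944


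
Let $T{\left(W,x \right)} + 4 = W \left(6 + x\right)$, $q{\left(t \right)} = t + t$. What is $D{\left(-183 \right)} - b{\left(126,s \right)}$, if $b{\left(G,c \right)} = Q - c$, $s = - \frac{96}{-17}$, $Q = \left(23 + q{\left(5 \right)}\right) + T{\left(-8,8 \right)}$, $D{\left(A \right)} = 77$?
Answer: $\frac{2816}{17} \approx 165.65$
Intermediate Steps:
$q{\left(t \right)} = 2 t$
$T{\left(W,x \right)} = -4 + W \left(6 + x\right)$
$Q = -83$ ($Q = \left(23 + 2 \cdot 5\right) - 116 = \left(23 + 10\right) - 116 = 33 - 116 = -83$)
$s = \frac{96}{17}$ ($s = \left(-96\right) \left(- \frac{1}{17}\right) = \frac{96}{17} \approx 5.6471$)
$b{\left(G,c \right)} = -83 - c$
$D{\left(-183 \right)} - b{\left(126,s \right)} = 77 - \left(-83 - \frac{96}{17}\right) = 77 - - \frac{1507}{17} = 77 + \frac{1507}{17} = \frac{2816}{17}$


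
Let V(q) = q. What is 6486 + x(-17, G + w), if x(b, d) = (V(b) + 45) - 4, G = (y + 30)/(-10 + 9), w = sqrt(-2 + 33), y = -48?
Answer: 6510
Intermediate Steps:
w = sqrt(31) ≈ 5.5678
G = 18 (G = (-48 + 30)/(-10 + 9) = -18/(-1) = -18*(-1) = 18)
x(b, d) = 41 + b (x(b, d) = (b + 45) - 4 = (45 + b) - 4 = 41 + b)
6486 + x(-17, G + w) = 6486 + (41 - 17) = 6486 + 24 = 6510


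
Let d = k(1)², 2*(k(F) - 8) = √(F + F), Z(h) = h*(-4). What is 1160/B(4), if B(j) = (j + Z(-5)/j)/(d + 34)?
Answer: 114260/9 + 9280*√2/9 ≈ 14154.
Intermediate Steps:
Z(h) = -4*h
k(F) = 8 + √2*√F/2 (k(F) = 8 + √(F + F)/2 = 8 + √(2*F)/2 = 8 + (√2*√F)/2 = 8 + √2*√F/2)
d = (8 + √2/2)² (d = (8 + √2*√1/2)² = (8 + (½)*√2*1)² = (8 + √2/2)² ≈ 75.814)
B(j) = (j + 20/j)/(34 + (16 + √2)²/4) (B(j) = (j + (-4*(-5))/j)/((16 + √2)²/4 + 34) = (j + 20/j)/(34 + (16 + √2)²/4))
1160/B(4) = 1160/((2*(20 + 4²)/(4*(197 + 16*√2)))) = 1160/((2*(¼)*(20 + 16)/(197 + 16*√2))) = 1160/((2*(¼)*36/(197 + 16*√2))) = 1160/((18/(197 + 16*√2))) = 1160*(197/18 + 8*√2/9) = 114260/9 + 9280*√2/9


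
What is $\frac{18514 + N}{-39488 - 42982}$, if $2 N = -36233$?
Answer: $- \frac{53}{10996} \approx -0.0048199$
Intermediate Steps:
$N = - \frac{36233}{2}$ ($N = \frac{1}{2} \left(-36233\right) = - \frac{36233}{2} \approx -18117.0$)
$\frac{18514 + N}{-39488 - 42982} = \frac{18514 - \frac{36233}{2}}{-39488 - 42982} = \frac{795}{2 \left(-82470\right)} = \frac{795}{2} \left(- \frac{1}{82470}\right) = - \frac{53}{10996}$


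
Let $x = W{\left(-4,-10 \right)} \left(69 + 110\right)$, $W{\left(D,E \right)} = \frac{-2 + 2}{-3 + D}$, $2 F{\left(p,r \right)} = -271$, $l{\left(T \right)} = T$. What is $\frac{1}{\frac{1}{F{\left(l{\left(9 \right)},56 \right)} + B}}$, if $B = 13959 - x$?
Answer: $\frac{27647}{2} \approx 13824.0$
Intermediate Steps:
$F{\left(p,r \right)} = - \frac{271}{2}$ ($F{\left(p,r \right)} = \frac{1}{2} \left(-271\right) = - \frac{271}{2}$)
$W{\left(D,E \right)} = 0$ ($W{\left(D,E \right)} = \frac{0}{-3 + D} = 0$)
$x = 0$ ($x = 0 \left(69 + 110\right) = 0 \cdot 179 = 0$)
$B = 13959$ ($B = 13959 - 0 = 13959 + 0 = 13959$)
$\frac{1}{\frac{1}{F{\left(l{\left(9 \right)},56 \right)} + B}} = \frac{1}{\frac{1}{- \frac{271}{2} + 13959}} = \frac{1}{\frac{1}{\frac{27647}{2}}} = \frac{1}{\frac{2}{27647}} = \frac{27647}{2}$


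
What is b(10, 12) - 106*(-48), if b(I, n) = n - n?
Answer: 5088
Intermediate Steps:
b(I, n) = 0
b(10, 12) - 106*(-48) = 0 - 106*(-48) = 0 + 5088 = 5088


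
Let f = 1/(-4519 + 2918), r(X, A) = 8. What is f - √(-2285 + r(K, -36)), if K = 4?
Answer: -1/1601 - 3*I*√253 ≈ -0.00062461 - 47.718*I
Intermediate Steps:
f = -1/1601 (f = 1/(-1601) = -1/1601 ≈ -0.00062461)
f - √(-2285 + r(K, -36)) = -1/1601 - √(-2285 + 8) = -1/1601 - √(-2277) = -1/1601 - 3*I*√253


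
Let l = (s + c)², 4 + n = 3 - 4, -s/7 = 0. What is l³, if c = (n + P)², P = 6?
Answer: 1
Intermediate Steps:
s = 0 (s = -7*0 = 0)
n = -5 (n = -4 + (3 - 4) = -4 - 1 = -5)
c = 1 (c = (-5 + 6)² = 1² = 1)
l = 1 (l = (0 + 1)² = 1² = 1)
l³ = 1³ = 1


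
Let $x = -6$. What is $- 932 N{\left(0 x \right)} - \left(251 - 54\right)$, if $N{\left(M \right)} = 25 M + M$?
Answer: $-197$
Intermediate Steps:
$N{\left(M \right)} = 26 M$
$- 932 N{\left(0 x \right)} - \left(251 - 54\right) = - 932 \cdot 26 \cdot 0 \left(-6\right) - \left(251 - 54\right) = - 932 \cdot 26 \cdot 0 - 197 = \left(-932\right) 0 - 197 = 0 + \left(-261 + 64\right) = 0 - 197 = -197$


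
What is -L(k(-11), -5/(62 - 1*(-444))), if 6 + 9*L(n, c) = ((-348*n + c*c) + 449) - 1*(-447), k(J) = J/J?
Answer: -46257179/768108 ≈ -60.222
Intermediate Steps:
k(J) = 1
L(n, c) = 890/9 - 116*n/3 + c²/9 (L(n, c) = -⅔ + (((-348*n + c*c) + 449) - 1*(-447))/9 = -⅔ + (((-348*n + c²) + 449) + 447)/9 = -⅔ + (((c² - 348*n) + 449) + 447)/9 = -⅔ + ((449 + c² - 348*n) + 447)/9 = -⅔ + (896 + c² - 348*n)/9 = -⅔ + (896/9 - 116*n/3 + c²/9) = 890/9 - 116*n/3 + c²/9)
-L(k(-11), -5/(62 - 1*(-444))) = -(890/9 - 116/3*1 + (-5/(62 - 1*(-444)))²/9) = -(890/9 - 116/3 + (-5/(62 + 444))²/9) = -(890/9 - 116/3 + (-5/506)²/9) = -(890/9 - 116/3 + (⅑)*(25/256036)) = -(890/9 - 116/3 + 25/2304324) = -1*46257179/768108 = -46257179/768108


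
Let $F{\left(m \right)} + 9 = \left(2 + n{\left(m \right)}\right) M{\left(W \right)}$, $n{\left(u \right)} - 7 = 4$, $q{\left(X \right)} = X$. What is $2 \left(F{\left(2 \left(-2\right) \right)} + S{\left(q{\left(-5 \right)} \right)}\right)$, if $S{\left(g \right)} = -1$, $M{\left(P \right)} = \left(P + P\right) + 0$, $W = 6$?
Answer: $292$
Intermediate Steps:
$n{\left(u \right)} = 11$ ($n{\left(u \right)} = 7 + 4 = 11$)
$M{\left(P \right)} = 2 P$ ($M{\left(P \right)} = 2 P + 0 = 2 P$)
$F{\left(m \right)} = 147$ ($F{\left(m \right)} = -9 + \left(2 + 11\right) 2 \cdot 6 = -9 + 13 \cdot 12 = -9 + 156 = 147$)
$2 \left(F{\left(2 \left(-2\right) \right)} + S{\left(q{\left(-5 \right)} \right)}\right) = 2 \left(147 - 1\right) = 2 \cdot 146 = 292$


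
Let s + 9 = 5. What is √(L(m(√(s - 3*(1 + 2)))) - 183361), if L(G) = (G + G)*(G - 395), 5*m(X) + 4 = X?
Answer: √(-4568219 - 3966*I*√13)/5 ≈ 0.66904 - 427.47*I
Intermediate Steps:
s = -4 (s = -9 + 5 = -4)
m(X) = -⅘ + X/5
L(G) = 2*G*(-395 + G) (L(G) = (2*G)*(-395 + G) = 2*G*(-395 + G))
√(L(m(√(s - 3*(1 + 2)))) - 183361) = √(2*(-⅘ + √(-4 - 3*(1 + 2))/5)*(-395 + (-⅘ + √(-4 - 3*(1 + 2))/5)) - 183361) = √(2*(-⅘ + √(-4 - 3*3)/5)*(-395 + (-⅘ + √(-4 - 3*3)/5)) - 183361) = √(2*(-⅘ + √(-4 - 9)/5)*(-395 + (-⅘ + √(-4 - 9)/5)) - 183361) = √(2*(-⅘ + √(-13)/5)*(-395 + (-⅘ + √(-13)/5)) - 183361) = √(2*(-⅘ + (I*√13)/5)*(-395 + (-⅘ + (I*√13)/5)) - 183361) = √(2*(-⅘ + I*√13/5)*(-395 + (-⅘ + I*√13/5)) - 183361) = √(2*(-⅘ + I*√13/5)*(-1979/5 + I*√13/5) - 183361) = √(2*(-1979/5 + I*√13/5)*(-⅘ + I*√13/5) - 183361) = √(-183361 + 2*(-1979/5 + I*√13/5)*(-⅘ + I*√13/5))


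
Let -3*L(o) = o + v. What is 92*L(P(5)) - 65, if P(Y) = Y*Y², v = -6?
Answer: -11143/3 ≈ -3714.3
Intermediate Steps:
P(Y) = Y³
L(o) = 2 - o/3 (L(o) = -(o - 6)/3 = -(-6 + o)/3 = 2 - o/3)
92*L(P(5)) - 65 = 92*(2 - ⅓*5³) - 65 = 92*(2 - ⅓*125) - 65 = 92*(2 - 125/3) - 65 = 92*(-119/3) - 65 = -10948/3 - 65 = -11143/3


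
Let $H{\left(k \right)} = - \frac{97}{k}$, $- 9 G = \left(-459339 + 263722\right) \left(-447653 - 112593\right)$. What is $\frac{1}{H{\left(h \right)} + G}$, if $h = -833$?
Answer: $- \frac{7497}{91291503603533} \approx -8.2122 \cdot 10^{-11}$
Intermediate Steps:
$G = - \frac{109593641782}{9}$ ($G = - \frac{\left(-459339 + 263722\right) \left(-447653 - 112593\right)}{9} = - \frac{\left(-195617\right) \left(-560246\right)}{9} = \left(- \frac{1}{9}\right) 109593641782 = - \frac{109593641782}{9} \approx -1.2177 \cdot 10^{10}$)
$\frac{1}{H{\left(h \right)} + G} = \frac{1}{- \frac{97}{-833} - \frac{109593641782}{9}} = \frac{1}{\left(-97\right) \left(- \frac{1}{833}\right) - \frac{109593641782}{9}} = \frac{1}{\frac{97}{833} - \frac{109593641782}{9}} = \frac{1}{- \frac{91291503603533}{7497}} = - \frac{7497}{91291503603533}$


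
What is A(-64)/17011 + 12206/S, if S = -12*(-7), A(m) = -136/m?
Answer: 415272889/2857848 ≈ 145.31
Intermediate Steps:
S = 84
A(-64)/17011 + 12206/S = -136/(-64)/17011 + 12206/84 = -136*(-1/64)*(1/17011) + 12206*(1/84) = (17/8)*(1/17011) + 6103/42 = 17/136088 + 6103/42 = 415272889/2857848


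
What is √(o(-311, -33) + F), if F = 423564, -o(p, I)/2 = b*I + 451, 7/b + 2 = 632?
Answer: √95099115/15 ≈ 650.13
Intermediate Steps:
b = 1/90 (b = 7/(-2 + 632) = 7/630 = 7*(1/630) = 1/90 ≈ 0.011111)
o(p, I) = -902 - I/45 (o(p, I) = -2*(I/90 + 451) = -2*(451 + I/90) = -902 - I/45)
√(o(-311, -33) + F) = √((-902 - 1/45*(-33)) + 423564) = √((-902 + 11/15) + 423564) = √(-13519/15 + 423564) = √(6339941/15) = √95099115/15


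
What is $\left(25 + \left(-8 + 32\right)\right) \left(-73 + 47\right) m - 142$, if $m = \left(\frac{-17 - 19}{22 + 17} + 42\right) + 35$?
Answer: $-97064$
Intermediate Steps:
$m = \frac{989}{13}$ ($m = \left(- \frac{36}{39} + 42\right) + 35 = \left(\left(-36\right) \frac{1}{39} + 42\right) + 35 = \left(- \frac{12}{13} + 42\right) + 35 = \frac{534}{13} + 35 = \frac{989}{13} \approx 76.077$)
$\left(25 + \left(-8 + 32\right)\right) \left(-73 + 47\right) m - 142 = \left(25 + \left(-8 + 32\right)\right) \left(-73 + 47\right) \frac{989}{13} - 142 = \left(25 + 24\right) \left(-26\right) \frac{989}{13} - 142 = 49 \left(-26\right) \frac{989}{13} - 142 = \left(-1274\right) \frac{989}{13} - 142 = -96922 - 142 = -97064$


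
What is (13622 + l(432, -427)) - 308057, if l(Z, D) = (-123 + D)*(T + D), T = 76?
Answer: -101385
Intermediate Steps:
l(Z, D) = (-123 + D)*(76 + D)
(13622 + l(432, -427)) - 308057 = (13622 + (-9348 + (-427)**2 - 47*(-427))) - 308057 = (13622 + (-9348 + 182329 + 20069)) - 308057 = (13622 + 193050) - 308057 = 206672 - 308057 = -101385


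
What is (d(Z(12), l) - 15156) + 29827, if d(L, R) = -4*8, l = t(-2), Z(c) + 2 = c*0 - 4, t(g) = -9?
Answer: 14639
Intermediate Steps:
Z(c) = -6 (Z(c) = -2 + (c*0 - 4) = -2 + (0 - 4) = -2 - 4 = -6)
l = -9
d(L, R) = -32
(d(Z(12), l) - 15156) + 29827 = (-32 - 15156) + 29827 = -15188 + 29827 = 14639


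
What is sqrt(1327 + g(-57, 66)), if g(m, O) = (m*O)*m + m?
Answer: 2*sqrt(53926) ≈ 464.44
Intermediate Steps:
g(m, O) = m + O*m**2 (g(m, O) = (O*m)*m + m = O*m**2 + m = m + O*m**2)
sqrt(1327 + g(-57, 66)) = sqrt(1327 - 57*(1 + 66*(-57))) = sqrt(1327 - 57*(1 - 3762)) = sqrt(1327 - 57*(-3761)) = sqrt(1327 + 214377) = sqrt(215704) = 2*sqrt(53926)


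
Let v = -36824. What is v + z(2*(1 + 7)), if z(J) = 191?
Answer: -36633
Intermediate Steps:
v + z(2*(1 + 7)) = -36824 + 191 = -36633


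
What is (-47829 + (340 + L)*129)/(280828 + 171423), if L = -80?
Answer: -14289/452251 ≈ -0.031595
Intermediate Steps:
(-47829 + (340 + L)*129)/(280828 + 171423) = (-47829 + (340 - 80)*129)/(280828 + 171423) = (-47829 + 260*129)/452251 = (-47829 + 33540)*(1/452251) = -14289*1/452251 = -14289/452251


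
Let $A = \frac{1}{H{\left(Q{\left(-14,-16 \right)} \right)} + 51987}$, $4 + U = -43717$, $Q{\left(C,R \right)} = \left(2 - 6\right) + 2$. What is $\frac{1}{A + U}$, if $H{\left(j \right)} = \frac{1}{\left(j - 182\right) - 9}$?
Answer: $- \frac{10033490}{438674216097} \approx -2.2872 \cdot 10^{-5}$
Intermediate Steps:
$Q{\left(C,R \right)} = -2$ ($Q{\left(C,R \right)} = -4 + 2 = -2$)
$H{\left(j \right)} = \frac{1}{-191 + j}$ ($H{\left(j \right)} = \frac{1}{\left(-182 + j\right) - 9} = \frac{1}{-191 + j}$)
$U = -43721$ ($U = -4 - 43717 = -43721$)
$A = \frac{193}{10033490}$ ($A = \frac{1}{\frac{1}{-191 - 2} + 51987} = \frac{1}{\frac{1}{-193} + 51987} = \frac{1}{- \frac{1}{193} + 51987} = \frac{1}{\frac{10033490}{193}} = \frac{193}{10033490} \approx 1.9236 \cdot 10^{-5}$)
$\frac{1}{A + U} = \frac{1}{\frac{193}{10033490} - 43721} = \frac{1}{- \frac{438674216097}{10033490}} = - \frac{10033490}{438674216097}$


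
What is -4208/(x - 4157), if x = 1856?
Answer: 4208/2301 ≈ 1.8288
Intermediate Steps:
-4208/(x - 4157) = -4208/(1856 - 4157) = -4208/(-2301) = -4208*(-1/2301) = 4208/2301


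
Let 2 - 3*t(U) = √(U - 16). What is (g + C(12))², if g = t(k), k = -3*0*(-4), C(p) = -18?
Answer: 896/3 + 416*I/9 ≈ 298.67 + 46.222*I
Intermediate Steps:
k = 0 (k = 0*(-4) = 0)
t(U) = ⅔ - √(-16 + U)/3 (t(U) = ⅔ - √(U - 16)/3 = ⅔ - √(-16 + U)/3)
g = ⅔ - 4*I/3 (g = ⅔ - √(-16 + 0)/3 = ⅔ - 4*I/3 ≈ 0.66667 - 1.3333*I)
(g + C(12))² = ((⅔ - 4*I/3) - 18)² = (-52/3 - 4*I/3)²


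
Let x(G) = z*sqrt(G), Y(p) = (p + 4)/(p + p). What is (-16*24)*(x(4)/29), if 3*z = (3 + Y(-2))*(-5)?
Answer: 3200/29 ≈ 110.34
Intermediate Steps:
Y(p) = (4 + p)/(2*p) (Y(p) = (4 + p)/((2*p)) = (4 + p)*(1/(2*p)) = (4 + p)/(2*p))
z = -25/6 (z = ((3 + (1/2)*(4 - 2)/(-2))*(-5))/3 = ((3 + (1/2)*(-1/2)*2)*(-5))/3 = ((3 - 1/2)*(-5))/3 = ((5/2)*(-5))/3 = (1/3)*(-25/2) = -25/6 ≈ -4.1667)
x(G) = -25*sqrt(G)/6
(-16*24)*(x(4)/29) = (-16*24)*(-25*sqrt(4)/6/29) = -384*(-25/6*2)/29 = -(-3200)/29 = -384*(-25/87) = 3200/29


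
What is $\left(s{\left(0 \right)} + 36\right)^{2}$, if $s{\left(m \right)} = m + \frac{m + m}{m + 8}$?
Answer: $1296$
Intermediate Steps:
$s{\left(m \right)} = m + \frac{2 m}{8 + m}$
$\left(s{\left(0 \right)} + 36\right)^{2} = \left(\frac{0 \left(10 + 0\right)}{8 + 0} + 36\right)^{2} = \left(0 \cdot \frac{1}{8} \cdot 10 + 36\right)^{2} = \left(0 + 36\right)^{2} = 36^{2} = 1296$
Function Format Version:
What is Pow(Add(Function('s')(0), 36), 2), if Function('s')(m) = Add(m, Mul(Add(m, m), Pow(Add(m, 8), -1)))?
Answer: 1296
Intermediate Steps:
Function('s')(m) = Add(m, Mul(2, m, Pow(Add(8, m), -1))) (Function('s')(m) = Add(m, Mul(Mul(2, m), Pow(Add(8, m), -1))) = Add(m, Mul(2, m, Pow(Add(8, m), -1))))
Pow(Add(Function('s')(0), 36), 2) = Pow(Add(Mul(0, Pow(Add(8, 0), -1), Add(10, 0)), 36), 2) = Pow(Add(Mul(0, Pow(8, -1), 10), 36), 2) = Pow(Add(Mul(0, Rational(1, 8), 10), 36), 2) = Pow(Add(0, 36), 2) = Pow(36, 2) = 1296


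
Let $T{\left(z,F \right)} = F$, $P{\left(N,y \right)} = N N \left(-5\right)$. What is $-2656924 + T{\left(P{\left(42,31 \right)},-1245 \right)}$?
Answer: $-2658169$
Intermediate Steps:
$P{\left(N,y \right)} = - 5 N^{2}$ ($P{\left(N,y \right)} = N^{2} \left(-5\right) = - 5 N^{2}$)
$-2656924 + T{\left(P{\left(42,31 \right)},-1245 \right)} = -2656924 - 1245 = -2658169$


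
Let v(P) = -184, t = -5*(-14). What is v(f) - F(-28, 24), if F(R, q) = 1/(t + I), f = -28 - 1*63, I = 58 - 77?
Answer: -9385/51 ≈ -184.02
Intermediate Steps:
I = -19
f = -91 (f = -28 - 63 = -91)
t = 70
F(R, q) = 1/51 (F(R, q) = 1/(70 - 19) = 1/51)
v(f) - F(-28, 24) = -184 - 1*1/51 = -184 - 1/51 = -9385/51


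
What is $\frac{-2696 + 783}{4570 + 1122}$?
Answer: $- \frac{1913}{5692} \approx -0.33609$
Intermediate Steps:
$\frac{-2696 + 783}{4570 + 1122} = - \frac{1913}{5692}$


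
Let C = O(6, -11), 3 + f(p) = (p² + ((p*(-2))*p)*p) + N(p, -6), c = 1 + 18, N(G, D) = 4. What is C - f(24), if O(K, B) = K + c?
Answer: 27096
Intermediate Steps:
c = 19
O(K, B) = 19 + K (O(K, B) = K + 19 = 19 + K)
f(p) = 1 + p² - 2*p³ (f(p) = -3 + ((p² + ((p*(-2))*p)*p) + 4) = -3 + ((p² + ((-2*p)*p)*p) + 4) = -3 + ((p² + (-2*p²)*p) + 4) = -3 + ((p² - 2*p³) + 4) = -3 + (4 + p² - 2*p³) = 1 + p² - 2*p³)
C = 25 (C = 19 + 6 = 25)
C - f(24) = 25 - (1 + 24² - 2*24³) = 25 - (1 + 576 - 2*13824) = 25 - (1 + 576 - 27648) = 25 - 1*(-27071) = 25 + 27071 = 27096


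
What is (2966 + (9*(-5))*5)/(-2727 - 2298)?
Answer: -2741/5025 ≈ -0.54547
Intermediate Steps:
(2966 + (9*(-5))*5)/(-2727 - 2298) = (2966 - 45*5)/(-5025) = (2966 - 225)*(-1/5025) = 2741*(-1/5025) = -2741/5025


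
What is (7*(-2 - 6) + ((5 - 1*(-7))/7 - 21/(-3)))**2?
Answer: 109561/49 ≈ 2235.9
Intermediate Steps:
(7*(-2 - 6) + ((5 - 1*(-7))/7 - 21/(-3)))**2 = (7*(-8) + ((5 + 7)*(1/7) - 21*(-1/3)))**2 = (-56 + (12*(1/7) + 7))**2 = (-56 + (12/7 + 7))**2 = (-56 + 61/7)**2 = (-331/7)**2 = 109561/49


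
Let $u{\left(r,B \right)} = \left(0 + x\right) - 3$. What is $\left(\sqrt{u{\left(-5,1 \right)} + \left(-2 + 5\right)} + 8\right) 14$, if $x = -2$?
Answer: $112 + 14 i \sqrt{2} \approx 112.0 + 19.799 i$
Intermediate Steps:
$u{\left(r,B \right)} = -5$ ($u{\left(r,B \right)} = \left(0 - 2\right) - 3 = -2 - 3 = -5$)
$\left(\sqrt{u{\left(-5,1 \right)} + \left(-2 + 5\right)} + 8\right) 14 = \left(\sqrt{-5 + \left(-2 + 5\right)} + 8\right) 14 = \left(\sqrt{-5 + 3} + 8\right) 14 = \left(\sqrt{-2} + 8\right) 14 = \left(i \sqrt{2} + 8\right) 14 = \left(8 + i \sqrt{2}\right) 14 = 112 + 14 i \sqrt{2}$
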